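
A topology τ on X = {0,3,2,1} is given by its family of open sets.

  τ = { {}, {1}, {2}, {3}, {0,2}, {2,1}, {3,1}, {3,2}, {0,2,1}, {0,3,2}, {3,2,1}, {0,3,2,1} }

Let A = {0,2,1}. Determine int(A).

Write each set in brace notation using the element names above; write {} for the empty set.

opens ⊆ A: {}, {2}, {1}, {2,1}, {0,2}, {0,2,1}; union → int = {0,2,1}

{0,2,1}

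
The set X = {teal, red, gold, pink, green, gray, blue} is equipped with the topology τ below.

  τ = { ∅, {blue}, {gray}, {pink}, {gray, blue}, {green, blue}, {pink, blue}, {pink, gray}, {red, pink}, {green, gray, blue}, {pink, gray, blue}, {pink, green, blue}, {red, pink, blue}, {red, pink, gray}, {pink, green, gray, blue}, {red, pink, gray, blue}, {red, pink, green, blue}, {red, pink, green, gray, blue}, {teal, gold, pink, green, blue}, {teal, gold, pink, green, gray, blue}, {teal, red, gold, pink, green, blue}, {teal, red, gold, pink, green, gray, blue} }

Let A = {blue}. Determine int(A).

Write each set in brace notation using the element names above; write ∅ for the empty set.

open subsets of A: ∅, {blue}; so int(A) = {blue}

{blue}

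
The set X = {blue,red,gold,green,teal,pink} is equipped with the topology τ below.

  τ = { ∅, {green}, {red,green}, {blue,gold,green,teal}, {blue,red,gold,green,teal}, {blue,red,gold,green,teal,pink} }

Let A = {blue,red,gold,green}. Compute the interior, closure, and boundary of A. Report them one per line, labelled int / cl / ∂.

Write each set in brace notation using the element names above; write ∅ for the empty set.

open subsets of A: ∅, {green}, {red,green}; so int(A) = {red,green}
closure: X∖int(X∖A) = X∖∅ = {blue,red,gold,green,teal,pink}
∂A = {blue,red,gold,green,teal,pink} minus {red,green} = {blue,gold,teal,pink}

int(A) = {red,green}
cl(A)  = {blue,red,gold,green,teal,pink}
∂A     = {blue,gold,teal,pink}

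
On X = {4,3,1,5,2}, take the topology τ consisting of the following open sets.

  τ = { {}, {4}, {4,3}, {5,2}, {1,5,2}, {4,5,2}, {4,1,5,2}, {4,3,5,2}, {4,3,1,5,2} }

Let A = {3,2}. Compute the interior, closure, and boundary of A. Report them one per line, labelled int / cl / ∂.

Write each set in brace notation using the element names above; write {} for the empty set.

int(A) = {}
cl(A)  = {3,1,5,2}
∂A     = {3,1,5,2}

opens ⊆ A: {}; union → int = {}
complement {4,1,5}; its interior {4}; cl(A) = X∖{4} = {3,1,5,2}
boundary = {3,1,5,2} ∖ {} = {3,1,5,2}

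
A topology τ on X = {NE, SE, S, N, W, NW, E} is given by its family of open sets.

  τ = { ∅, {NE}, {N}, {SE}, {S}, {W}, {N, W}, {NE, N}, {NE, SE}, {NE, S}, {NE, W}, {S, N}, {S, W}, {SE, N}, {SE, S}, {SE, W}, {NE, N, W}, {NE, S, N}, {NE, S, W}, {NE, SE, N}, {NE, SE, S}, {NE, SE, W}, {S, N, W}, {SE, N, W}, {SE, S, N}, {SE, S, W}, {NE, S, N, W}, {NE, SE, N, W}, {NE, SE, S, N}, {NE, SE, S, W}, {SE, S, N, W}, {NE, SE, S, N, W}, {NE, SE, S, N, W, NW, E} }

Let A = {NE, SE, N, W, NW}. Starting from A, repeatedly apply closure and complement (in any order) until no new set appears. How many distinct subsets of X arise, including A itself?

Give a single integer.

6

complement {S, E}; its interior {S}; cl(A) = X∖{S} = {NE, SE, N, W, NW, E}
With k = closure, c = complement:
  1. A     = {NE, SE, N, W, NW}
  2. kA    = {NE, SE, N, W, NW, E}
  3. cA    = {S, E}
  4. ckA   = {S}
  5. kcA   = {S, NW, E}
  6. ckcA  = {NE, SE, N, W}
k, c of each give nothing new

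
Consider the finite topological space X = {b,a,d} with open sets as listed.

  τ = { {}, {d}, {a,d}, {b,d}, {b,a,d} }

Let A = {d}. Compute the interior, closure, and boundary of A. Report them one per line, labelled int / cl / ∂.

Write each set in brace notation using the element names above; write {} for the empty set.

U open, U⊆A: {}, {d}. int(A) = ⋃ = {d}
X∖A={b,a}, int(X∖A)={}, hence cl(A)={b,a,d}
∂A: remove int from cl → {b,a}

int(A) = {d}
cl(A)  = {b,a,d}
∂A     = {b,a}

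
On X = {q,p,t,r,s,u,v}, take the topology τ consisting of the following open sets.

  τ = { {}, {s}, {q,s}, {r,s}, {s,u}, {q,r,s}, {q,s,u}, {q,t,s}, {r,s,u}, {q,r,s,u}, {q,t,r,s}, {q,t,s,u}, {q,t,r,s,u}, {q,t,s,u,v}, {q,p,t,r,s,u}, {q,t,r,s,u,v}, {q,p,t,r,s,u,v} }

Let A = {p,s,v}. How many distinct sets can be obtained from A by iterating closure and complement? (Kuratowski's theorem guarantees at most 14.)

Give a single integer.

6

cl via duality: int({q,t,r,u}) = {}, so X∖{} = {q,p,t,r,s,u,v}
Write k for closure, c for complement:
  1. A     = {p,s,v}
  2. kA    = {q,p,t,r,s,u,v}
  3. cA    = {q,t,r,u}
  4. ckA   = {}
  5. kcA   = {q,p,t,r,u,v}
  6. ckcA  = {s}
applying k or c yields no new set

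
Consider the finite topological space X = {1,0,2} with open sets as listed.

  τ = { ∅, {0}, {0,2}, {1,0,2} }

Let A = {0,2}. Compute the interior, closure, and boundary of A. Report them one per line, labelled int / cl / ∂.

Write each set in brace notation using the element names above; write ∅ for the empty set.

int(A) = {0,2}
cl(A)  = {1,0,2}
∂A     = {1}

open subsets of A: ∅, {0}, {0,2}; so int(A) = {0,2}
closure: X∖int(X∖A) = X∖∅ = {1,0,2}
∂A = {1,0,2} minus {0,2} = {1}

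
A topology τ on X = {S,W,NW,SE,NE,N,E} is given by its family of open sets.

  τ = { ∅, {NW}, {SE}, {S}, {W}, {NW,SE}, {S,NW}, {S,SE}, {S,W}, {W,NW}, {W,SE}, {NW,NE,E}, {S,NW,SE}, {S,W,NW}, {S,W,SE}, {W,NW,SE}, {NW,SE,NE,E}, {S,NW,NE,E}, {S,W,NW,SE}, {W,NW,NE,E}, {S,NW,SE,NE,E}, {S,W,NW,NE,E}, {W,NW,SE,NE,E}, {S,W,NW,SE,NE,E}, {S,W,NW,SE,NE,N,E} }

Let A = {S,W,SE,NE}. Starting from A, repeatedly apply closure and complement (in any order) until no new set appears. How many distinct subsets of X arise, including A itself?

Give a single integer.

8

X∖A={NW,N,E}, int(X∖A)={NW}, hence cl(A)={S,W,SE,NE,N,E}
Orbit (k=closure, c=complement):
  1. A     = {S,W,SE,NE}
  2. kA    = {S,W,SE,NE,N,E}
  3. cA    = {NW,N,E}
  4. ckA   = {NW}
  5. kcA   = {NW,NE,N,E}
  6. ckcA  = {S,W,SE}
  7. kckcA = {S,W,SE,N}
  8. ckckcA = {NW,NE,E}
(closed under both — stop)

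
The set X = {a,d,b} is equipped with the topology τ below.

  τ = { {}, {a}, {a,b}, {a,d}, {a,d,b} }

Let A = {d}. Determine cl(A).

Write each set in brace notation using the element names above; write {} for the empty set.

cl via duality: int({a,b}) = {a,b}, so X∖{a,b} = {d}

{d}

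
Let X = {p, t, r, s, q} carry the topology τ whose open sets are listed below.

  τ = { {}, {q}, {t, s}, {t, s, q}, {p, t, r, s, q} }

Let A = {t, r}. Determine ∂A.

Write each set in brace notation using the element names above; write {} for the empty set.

U open, U⊆A: {}. int(A) = ⋃ = {}
X∖A={p, s, q}, int(X∖A)={q}, hence cl(A)={p, t, r, s}
∂A: remove int from cl → {p, t, r, s}

{p, t, r, s}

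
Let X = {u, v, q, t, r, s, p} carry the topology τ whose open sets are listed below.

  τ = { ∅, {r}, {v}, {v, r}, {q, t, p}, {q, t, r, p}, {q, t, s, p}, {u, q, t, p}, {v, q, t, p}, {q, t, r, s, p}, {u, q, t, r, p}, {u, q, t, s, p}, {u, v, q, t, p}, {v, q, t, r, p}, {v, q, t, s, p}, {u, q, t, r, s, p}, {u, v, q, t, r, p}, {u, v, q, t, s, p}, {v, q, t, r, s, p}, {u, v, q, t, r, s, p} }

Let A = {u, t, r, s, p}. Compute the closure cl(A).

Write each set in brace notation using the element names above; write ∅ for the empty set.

closure: X∖int(X∖A) = X∖{v} = {u, q, t, r, s, p}

{u, q, t, r, s, p}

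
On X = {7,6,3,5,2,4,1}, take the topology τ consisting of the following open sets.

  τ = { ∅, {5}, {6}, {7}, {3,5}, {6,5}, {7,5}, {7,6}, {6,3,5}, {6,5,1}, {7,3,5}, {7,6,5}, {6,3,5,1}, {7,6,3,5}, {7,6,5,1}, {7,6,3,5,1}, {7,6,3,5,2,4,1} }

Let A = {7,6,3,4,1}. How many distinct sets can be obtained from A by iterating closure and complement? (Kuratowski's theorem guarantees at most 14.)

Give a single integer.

cl via duality: int({5,2}) = {5}, so X∖{5} = {7,6,3,2,4,1}
Write k for closure, c for complement:
  1. A     = {7,6,3,4,1}
  2. kA    = {7,6,3,2,4,1}
  3. cA    = {5,2}
  4. ckA   = {5}
  5. kcA   = {3,5,2,4,1}
  6. ckcA  = {7,6}
  7. kckcA = {7,6,2,4,1}
  8. ckckcA = {3,5}
applying k or c yields no new set

8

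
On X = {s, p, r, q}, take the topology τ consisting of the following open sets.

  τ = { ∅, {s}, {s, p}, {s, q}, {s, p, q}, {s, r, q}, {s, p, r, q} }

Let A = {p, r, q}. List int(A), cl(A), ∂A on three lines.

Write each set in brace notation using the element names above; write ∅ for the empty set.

int(A) = ∅
cl(A)  = {p, r, q}
∂A     = {p, r, q}

opens ⊆ A: ∅; union → int = ∅
complement {s}; its interior {s}; cl(A) = X∖{s} = {p, r, q}
boundary = {p, r, q} ∖ ∅ = {p, r, q}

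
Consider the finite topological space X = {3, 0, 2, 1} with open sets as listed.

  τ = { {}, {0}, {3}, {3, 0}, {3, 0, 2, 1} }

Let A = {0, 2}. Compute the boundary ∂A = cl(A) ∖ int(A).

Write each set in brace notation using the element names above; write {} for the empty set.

{2, 1}

opens ⊆ A: {}, {0}; union → int = {0}
complement {3, 1}; its interior {3}; cl(A) = X∖{3} = {0, 2, 1}
boundary = {0, 2, 1} ∖ {0} = {2, 1}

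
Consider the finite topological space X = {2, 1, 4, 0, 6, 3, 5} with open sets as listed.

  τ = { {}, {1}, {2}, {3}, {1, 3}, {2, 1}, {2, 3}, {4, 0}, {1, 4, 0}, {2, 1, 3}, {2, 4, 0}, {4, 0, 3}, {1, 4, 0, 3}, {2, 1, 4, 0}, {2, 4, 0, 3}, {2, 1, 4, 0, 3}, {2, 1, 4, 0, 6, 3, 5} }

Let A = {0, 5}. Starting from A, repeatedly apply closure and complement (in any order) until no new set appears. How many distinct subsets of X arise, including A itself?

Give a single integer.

closure: X∖int(X∖A) = X∖{2, 1, 3} = {4, 0, 6, 5}
Let k=closure and c=complement:
  1. A     = {0, 5}
  2. kA    = {4, 0, 6, 5}
  3. cA    = {2, 1, 4, 6, 3}
  4. ckA   = {2, 1, 3}
  5. kcA   = {2, 1, 4, 0, 6, 3, 5}
  6. kckA  = {2, 1, 6, 3, 5}
  7. ckcA  = {}
  8. ckckA = {4, 0}
— saturated at 8

8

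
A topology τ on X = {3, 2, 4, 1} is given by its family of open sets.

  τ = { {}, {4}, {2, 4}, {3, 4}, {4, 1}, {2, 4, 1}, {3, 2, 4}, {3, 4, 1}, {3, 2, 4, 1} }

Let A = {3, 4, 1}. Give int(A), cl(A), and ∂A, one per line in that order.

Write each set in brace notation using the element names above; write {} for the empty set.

int(A) = {3, 4, 1}
cl(A)  = {3, 2, 4, 1}
∂A     = {2}

open subsets of A: {}, {4}, {3, 4}, {4, 1}, {3, 4, 1}; so int(A) = {3, 4, 1}
closure: X∖int(X∖A) = X∖{} = {3, 2, 4, 1}
∂A = {3, 2, 4, 1} minus {3, 4, 1} = {2}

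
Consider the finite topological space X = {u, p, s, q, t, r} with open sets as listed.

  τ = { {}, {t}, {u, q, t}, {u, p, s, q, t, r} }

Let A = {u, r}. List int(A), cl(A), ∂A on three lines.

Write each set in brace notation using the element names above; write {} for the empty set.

int(A) = {}
cl(A)  = {u, p, s, q, r}
∂A     = {u, p, s, q, r}

interior: largest open inside A is {} (from {})
cl via duality: int({p, s, q, t}) = {t}, so X∖{t} = {u, p, s, q, r}
cl∖int = {u, p, s, q, r}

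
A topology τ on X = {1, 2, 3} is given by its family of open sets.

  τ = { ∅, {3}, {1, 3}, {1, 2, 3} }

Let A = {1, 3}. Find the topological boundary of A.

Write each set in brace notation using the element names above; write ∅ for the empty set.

{2}

open subsets of A: ∅, {3}, {1, 3}; so int(A) = {1, 3}
closure: X∖int(X∖A) = X∖∅ = {1, 2, 3}
∂A = {1, 2, 3} minus {1, 3} = {2}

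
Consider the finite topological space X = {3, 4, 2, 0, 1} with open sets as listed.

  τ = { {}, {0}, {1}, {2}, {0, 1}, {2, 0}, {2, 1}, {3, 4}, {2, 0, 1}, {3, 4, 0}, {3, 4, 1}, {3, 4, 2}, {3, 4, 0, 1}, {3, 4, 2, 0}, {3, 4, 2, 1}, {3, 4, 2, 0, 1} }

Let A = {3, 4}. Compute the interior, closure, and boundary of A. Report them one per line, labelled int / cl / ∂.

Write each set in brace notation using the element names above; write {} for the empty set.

int(A) = {3, 4}
cl(A)  = {3, 4}
∂A     = {}

U open, U⊆A: {}, {3, 4}. int(A) = ⋃ = {3, 4}
X∖A={2, 0, 1}, int(X∖A)={2, 0, 1}, hence cl(A)={3, 4}
∂A: remove int from cl → {}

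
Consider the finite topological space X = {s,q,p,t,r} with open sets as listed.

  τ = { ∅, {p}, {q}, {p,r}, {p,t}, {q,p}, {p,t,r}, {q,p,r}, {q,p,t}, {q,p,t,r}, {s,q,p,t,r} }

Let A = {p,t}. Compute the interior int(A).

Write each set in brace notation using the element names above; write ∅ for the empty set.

{p,t}

opens ⊆ A: ∅, {p}, {p,t}; union → int = {p,t}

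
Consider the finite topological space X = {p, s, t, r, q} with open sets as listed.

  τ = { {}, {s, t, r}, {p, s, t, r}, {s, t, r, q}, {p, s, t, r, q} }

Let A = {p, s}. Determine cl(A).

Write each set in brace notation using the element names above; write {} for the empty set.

{p, s, t, r, q}

X∖A={t, r, q}, int(X∖A)={}, hence cl(A)={p, s, t, r, q}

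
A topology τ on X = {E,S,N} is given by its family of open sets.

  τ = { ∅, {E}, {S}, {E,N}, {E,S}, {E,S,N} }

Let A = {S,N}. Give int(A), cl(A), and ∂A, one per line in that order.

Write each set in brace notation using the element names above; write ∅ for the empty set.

interior: largest open inside A is {S} (from ∅, {S})
cl via duality: int({E}) = {E}, so X∖{E} = {S,N}
cl∖int = {N}

int(A) = {S}
cl(A)  = {S,N}
∂A     = {N}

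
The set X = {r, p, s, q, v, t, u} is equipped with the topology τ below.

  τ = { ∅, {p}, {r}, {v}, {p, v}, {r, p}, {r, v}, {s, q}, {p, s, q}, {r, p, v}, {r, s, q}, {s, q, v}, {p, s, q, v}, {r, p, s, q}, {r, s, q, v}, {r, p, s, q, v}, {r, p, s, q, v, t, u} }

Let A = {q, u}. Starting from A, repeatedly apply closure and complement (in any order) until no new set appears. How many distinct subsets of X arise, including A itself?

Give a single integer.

X∖A={r, p, s, v, t}, int(X∖A)={r, p, v}, hence cl(A)={s, q, t, u}
Orbit (k=closure, c=complement):
  1. A     = {q, u}
  2. kA    = {s, q, t, u}
  3. cA    = {r, p, s, v, t}
  4. ckA   = {r, p, v}
  5. kcA   = {r, p, s, q, v, t, u}
  6. kckA  = {r, p, v, t, u}
  7. ckcA  = ∅
  8. ckckA = {s, q}
(closed under both — stop)

8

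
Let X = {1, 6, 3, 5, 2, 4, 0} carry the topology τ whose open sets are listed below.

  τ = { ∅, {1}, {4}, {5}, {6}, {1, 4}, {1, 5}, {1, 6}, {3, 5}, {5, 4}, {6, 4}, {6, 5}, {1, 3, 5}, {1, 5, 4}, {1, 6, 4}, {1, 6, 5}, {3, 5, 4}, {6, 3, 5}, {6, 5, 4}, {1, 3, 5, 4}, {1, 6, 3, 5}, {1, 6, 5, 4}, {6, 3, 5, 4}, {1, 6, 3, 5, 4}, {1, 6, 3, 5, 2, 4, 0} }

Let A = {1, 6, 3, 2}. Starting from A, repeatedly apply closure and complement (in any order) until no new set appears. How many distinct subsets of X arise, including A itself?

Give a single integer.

8

X∖A={5, 4, 0}, int(X∖A)={5, 4}, hence cl(A)={1, 6, 3, 2, 0}
Orbit (k=closure, c=complement):
  1. A     = {1, 6, 3, 2}
  2. kA    = {1, 6, 3, 2, 0}
  3. cA    = {5, 4, 0}
  4. ckA   = {5, 4}
  5. kcA   = {3, 5, 2, 4, 0}
  6. ckcA  = {1, 6}
  7. kckcA = {1, 6, 2, 0}
  8. ckckcA = {3, 5, 4}
(closed under both — stop)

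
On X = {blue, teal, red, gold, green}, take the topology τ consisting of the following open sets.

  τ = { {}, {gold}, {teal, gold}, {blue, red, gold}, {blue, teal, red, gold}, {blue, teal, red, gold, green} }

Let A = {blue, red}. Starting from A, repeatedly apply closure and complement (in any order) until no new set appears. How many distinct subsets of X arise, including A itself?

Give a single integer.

6

closure: X∖int(X∖A) = X∖{teal, gold} = {blue, red, green}
Let k=closure and c=complement:
  1. A     = {blue, red}
  2. kA    = {blue, red, green}
  3. cA    = {teal, gold, green}
  4. ckA   = {teal, gold}
  5. kcA   = {blue, teal, red, gold, green}
  6. ckcA  = {}
— saturated at 6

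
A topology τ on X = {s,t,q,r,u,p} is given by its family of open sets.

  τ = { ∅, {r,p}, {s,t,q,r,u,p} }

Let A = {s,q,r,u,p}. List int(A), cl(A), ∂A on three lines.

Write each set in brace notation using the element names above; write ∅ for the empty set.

opens ⊆ A: ∅, {r,p}; union → int = {r,p}
complement {t}; its interior ∅; cl(A) = X∖∅ = {s,t,q,r,u,p}
boundary = {s,t,q,r,u,p} ∖ {r,p} = {s,t,q,u}

int(A) = {r,p}
cl(A)  = {s,t,q,r,u,p}
∂A     = {s,t,q,u}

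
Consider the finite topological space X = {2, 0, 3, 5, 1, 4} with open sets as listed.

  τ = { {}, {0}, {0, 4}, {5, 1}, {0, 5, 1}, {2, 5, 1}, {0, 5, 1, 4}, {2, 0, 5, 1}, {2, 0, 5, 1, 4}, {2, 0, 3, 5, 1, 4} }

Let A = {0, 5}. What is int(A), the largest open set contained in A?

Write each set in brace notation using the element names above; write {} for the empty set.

{0}

opens ⊆ A: {}, {0}; union → int = {0}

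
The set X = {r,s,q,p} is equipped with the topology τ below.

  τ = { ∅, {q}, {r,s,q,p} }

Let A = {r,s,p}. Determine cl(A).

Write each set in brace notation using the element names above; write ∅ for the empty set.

cl via duality: int({q}) = {q}, so X∖{q} = {r,s,p}

{r,s,p}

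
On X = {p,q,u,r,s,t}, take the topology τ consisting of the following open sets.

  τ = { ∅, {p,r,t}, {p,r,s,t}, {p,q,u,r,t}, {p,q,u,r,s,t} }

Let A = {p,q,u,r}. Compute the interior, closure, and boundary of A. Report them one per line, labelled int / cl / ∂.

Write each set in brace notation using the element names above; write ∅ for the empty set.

int(A) = ∅
cl(A)  = {p,q,u,r,s,t}
∂A     = {p,q,u,r,s,t}

opens ⊆ A: ∅; union → int = ∅
complement {s,t}; its interior ∅; cl(A) = X∖∅ = {p,q,u,r,s,t}
boundary = {p,q,u,r,s,t} ∖ ∅ = {p,q,u,r,s,t}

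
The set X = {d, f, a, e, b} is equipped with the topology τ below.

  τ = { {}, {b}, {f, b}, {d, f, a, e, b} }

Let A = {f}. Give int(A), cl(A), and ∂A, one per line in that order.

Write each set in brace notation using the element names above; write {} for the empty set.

int(A) = {}
cl(A)  = {d, f, a, e}
∂A     = {d, f, a, e}

U open, U⊆A: {}. int(A) = ⋃ = {}
X∖A={d, a, e, b}, int(X∖A)={b}, hence cl(A)={d, f, a, e}
∂A: remove int from cl → {d, f, a, e}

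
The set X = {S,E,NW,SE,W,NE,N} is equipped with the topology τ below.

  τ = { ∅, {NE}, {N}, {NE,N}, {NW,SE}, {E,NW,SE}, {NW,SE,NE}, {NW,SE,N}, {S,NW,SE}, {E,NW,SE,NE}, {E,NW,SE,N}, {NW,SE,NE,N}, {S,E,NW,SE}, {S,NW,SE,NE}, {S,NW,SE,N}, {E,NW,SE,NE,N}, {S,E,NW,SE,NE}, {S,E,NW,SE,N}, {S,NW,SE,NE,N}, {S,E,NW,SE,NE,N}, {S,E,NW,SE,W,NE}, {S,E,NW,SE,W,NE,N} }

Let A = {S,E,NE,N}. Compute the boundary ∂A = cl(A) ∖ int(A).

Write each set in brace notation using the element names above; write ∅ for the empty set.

open subsets of A: ∅, {N}, {NE}, {NE,N}; so int(A) = {NE,N}
closure: X∖int(X∖A) = X∖{NW,SE} = {S,E,W,NE,N}
∂A = {S,E,W,NE,N} minus {NE,N} = {S,E,W}

{S,E,W}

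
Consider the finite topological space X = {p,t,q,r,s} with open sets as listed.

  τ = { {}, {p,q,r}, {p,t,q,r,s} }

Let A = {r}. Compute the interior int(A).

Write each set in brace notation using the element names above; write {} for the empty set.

{}

opens ⊆ A: {}; union → int = {}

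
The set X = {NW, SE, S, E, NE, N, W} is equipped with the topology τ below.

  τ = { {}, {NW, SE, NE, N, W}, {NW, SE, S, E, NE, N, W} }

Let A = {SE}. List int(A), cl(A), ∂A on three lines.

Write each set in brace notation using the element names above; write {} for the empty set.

int(A) = {}
cl(A)  = {NW, SE, S, E, NE, N, W}
∂A     = {NW, SE, S, E, NE, N, W}

opens ⊆ A: {}; union → int = {}
complement {NW, S, E, NE, N, W}; its interior {}; cl(A) = X∖{} = {NW, SE, S, E, NE, N, W}
boundary = {NW, SE, S, E, NE, N, W} ∖ {} = {NW, SE, S, E, NE, N, W}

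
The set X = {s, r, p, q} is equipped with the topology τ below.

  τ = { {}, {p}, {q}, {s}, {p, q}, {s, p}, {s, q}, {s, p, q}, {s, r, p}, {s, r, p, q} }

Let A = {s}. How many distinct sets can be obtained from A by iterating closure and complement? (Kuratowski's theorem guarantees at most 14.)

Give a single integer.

4

closure: X∖int(X∖A) = X∖{p, q} = {s, r}
Let k=closure and c=complement:
  1. A     = {s}
  2. kA    = {s, r}
  3. cA    = {r, p, q}
  4. ckA   = {p, q}
— saturated at 4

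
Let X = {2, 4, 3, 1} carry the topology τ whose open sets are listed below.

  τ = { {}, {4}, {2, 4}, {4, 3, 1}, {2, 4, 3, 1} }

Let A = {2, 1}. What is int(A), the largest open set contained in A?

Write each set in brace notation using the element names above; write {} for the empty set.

{}

open subsets of A: {}; so int(A) = {}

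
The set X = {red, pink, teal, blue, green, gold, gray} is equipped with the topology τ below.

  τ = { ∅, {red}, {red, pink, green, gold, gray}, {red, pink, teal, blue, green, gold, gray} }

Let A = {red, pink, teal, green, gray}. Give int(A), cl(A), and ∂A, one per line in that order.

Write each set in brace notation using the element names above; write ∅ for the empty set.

int(A) = {red}
cl(A)  = {red, pink, teal, blue, green, gold, gray}
∂A     = {pink, teal, blue, green, gold, gray}

opens ⊆ A: ∅, {red}; union → int = {red}
complement {blue, gold}; its interior ∅; cl(A) = X∖∅ = {red, pink, teal, blue, green, gold, gray}
boundary = {red, pink, teal, blue, green, gold, gray} ∖ {red} = {pink, teal, blue, green, gold, gray}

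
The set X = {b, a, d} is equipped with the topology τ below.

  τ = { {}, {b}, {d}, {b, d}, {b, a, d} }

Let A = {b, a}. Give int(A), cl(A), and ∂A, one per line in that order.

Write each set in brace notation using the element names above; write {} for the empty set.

open subsets of A: {}, {b}; so int(A) = {b}
closure: X∖int(X∖A) = X∖{d} = {b, a}
∂A = {b, a} minus {b} = {a}

int(A) = {b}
cl(A)  = {b, a}
∂A     = {a}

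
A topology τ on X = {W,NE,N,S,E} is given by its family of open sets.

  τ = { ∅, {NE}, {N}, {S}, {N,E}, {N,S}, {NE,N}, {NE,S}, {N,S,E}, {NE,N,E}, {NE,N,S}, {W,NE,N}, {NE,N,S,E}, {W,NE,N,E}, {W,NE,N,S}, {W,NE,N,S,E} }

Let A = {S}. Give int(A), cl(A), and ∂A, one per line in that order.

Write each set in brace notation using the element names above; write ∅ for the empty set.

int(A) = {S}
cl(A)  = {S}
∂A     = ∅

interior: largest open inside A is {S} (from ∅, {S})
cl via duality: int({W,NE,N,E}) = {W,NE,N,E}, so X∖{W,NE,N,E} = {S}
cl∖int = ∅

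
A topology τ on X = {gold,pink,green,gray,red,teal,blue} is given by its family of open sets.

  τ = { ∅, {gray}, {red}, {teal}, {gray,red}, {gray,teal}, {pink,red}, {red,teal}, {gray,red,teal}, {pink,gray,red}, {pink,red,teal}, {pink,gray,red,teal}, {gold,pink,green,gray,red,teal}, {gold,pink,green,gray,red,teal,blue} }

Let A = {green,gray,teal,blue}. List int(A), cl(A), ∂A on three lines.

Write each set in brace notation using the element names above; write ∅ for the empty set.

opens ⊆ A: ∅, {gray}, {teal}, {gray,teal}; union → int = {gray,teal}
complement {gold,pink,red}; its interior {pink,red}; cl(A) = X∖{pink,red} = {gold,green,gray,teal,blue}
boundary = {gold,green,gray,teal,blue} ∖ {gray,teal} = {gold,green,blue}

int(A) = {gray,teal}
cl(A)  = {gold,green,gray,teal,blue}
∂A     = {gold,green,blue}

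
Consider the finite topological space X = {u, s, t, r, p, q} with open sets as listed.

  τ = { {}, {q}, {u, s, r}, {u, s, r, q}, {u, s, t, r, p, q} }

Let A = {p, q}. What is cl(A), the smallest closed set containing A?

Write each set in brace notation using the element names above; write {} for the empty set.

closure: X∖int(X∖A) = X∖{u, s, r} = {t, p, q}

{t, p, q}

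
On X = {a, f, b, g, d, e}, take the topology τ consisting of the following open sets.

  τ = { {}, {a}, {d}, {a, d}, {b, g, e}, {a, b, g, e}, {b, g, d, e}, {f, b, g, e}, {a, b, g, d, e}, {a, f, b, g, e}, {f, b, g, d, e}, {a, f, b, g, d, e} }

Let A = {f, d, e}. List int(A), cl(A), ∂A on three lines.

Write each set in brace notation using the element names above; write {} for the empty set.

int(A) = {d}
cl(A)  = {f, b, g, d, e}
∂A     = {f, b, g, e}

open subsets of A: {}, {d}; so int(A) = {d}
closure: X∖int(X∖A) = X∖{a} = {f, b, g, d, e}
∂A = {f, b, g, d, e} minus {d} = {f, b, g, e}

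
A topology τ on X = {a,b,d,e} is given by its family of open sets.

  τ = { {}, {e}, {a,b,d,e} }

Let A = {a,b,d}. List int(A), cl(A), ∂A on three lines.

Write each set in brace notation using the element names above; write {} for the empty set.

opens ⊆ A: {}; union → int = {}
complement {e}; its interior {e}; cl(A) = X∖{e} = {a,b,d}
boundary = {a,b,d} ∖ {} = {a,b,d}

int(A) = {}
cl(A)  = {a,b,d}
∂A     = {a,b,d}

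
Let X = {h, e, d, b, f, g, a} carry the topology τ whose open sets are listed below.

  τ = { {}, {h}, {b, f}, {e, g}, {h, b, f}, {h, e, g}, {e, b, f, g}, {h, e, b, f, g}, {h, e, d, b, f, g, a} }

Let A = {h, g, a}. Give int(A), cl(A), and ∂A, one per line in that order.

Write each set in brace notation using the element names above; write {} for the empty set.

int(A) = {h}
cl(A)  = {h, e, d, g, a}
∂A     = {e, d, g, a}

open subsets of A: {}, {h}; so int(A) = {h}
closure: X∖int(X∖A) = X∖{b, f} = {h, e, d, g, a}
∂A = {h, e, d, g, a} minus {h} = {e, d, g, a}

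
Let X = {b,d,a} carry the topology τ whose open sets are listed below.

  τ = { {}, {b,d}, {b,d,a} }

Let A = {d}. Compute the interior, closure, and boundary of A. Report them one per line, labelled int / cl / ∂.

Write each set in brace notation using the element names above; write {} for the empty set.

U open, U⊆A: {}. int(A) = ⋃ = {}
X∖A={b,a}, int(X∖A)={}, hence cl(A)={b,d,a}
∂A: remove int from cl → {b,d,a}

int(A) = {}
cl(A)  = {b,d,a}
∂A     = {b,d,a}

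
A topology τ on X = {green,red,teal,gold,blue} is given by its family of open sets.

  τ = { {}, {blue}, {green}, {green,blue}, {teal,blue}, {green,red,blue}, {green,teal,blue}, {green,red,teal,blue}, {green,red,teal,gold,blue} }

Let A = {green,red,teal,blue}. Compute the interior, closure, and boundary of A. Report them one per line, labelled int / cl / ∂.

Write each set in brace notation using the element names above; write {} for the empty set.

open subsets of A: {}, {green}, {blue}, {teal,blue}, {green,blue}, {green,teal,blue}, {green,red,blue}, {green,red,teal,blue}; so int(A) = {green,red,teal,blue}
closure: X∖int(X∖A) = X∖{} = {green,red,teal,gold,blue}
∂A = {green,red,teal,gold,blue} minus {green,red,teal,blue} = {gold}

int(A) = {green,red,teal,blue}
cl(A)  = {green,red,teal,gold,blue}
∂A     = {gold}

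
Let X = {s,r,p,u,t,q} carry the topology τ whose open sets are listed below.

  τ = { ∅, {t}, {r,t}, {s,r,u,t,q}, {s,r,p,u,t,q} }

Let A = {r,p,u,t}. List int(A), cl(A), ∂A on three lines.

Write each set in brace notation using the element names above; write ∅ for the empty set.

interior: largest open inside A is {r,t} (from ∅, {t}, {r,t})
cl via duality: int({s,q}) = ∅, so X∖∅ = {s,r,p,u,t,q}
cl∖int = {s,p,u,q}

int(A) = {r,t}
cl(A)  = {s,r,p,u,t,q}
∂A     = {s,p,u,q}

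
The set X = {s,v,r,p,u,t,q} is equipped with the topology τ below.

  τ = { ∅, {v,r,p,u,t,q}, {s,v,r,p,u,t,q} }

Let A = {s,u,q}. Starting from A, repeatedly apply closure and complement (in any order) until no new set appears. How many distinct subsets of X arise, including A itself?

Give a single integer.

closure: X∖int(X∖A) = X∖∅ = {s,v,r,p,u,t,q}
Let k=closure and c=complement:
  1. A     = {s,u,q}
  2. kA    = {s,v,r,p,u,t,q}
  3. cA    = {v,r,p,t}
  4. ckA   = ∅
— saturated at 4

4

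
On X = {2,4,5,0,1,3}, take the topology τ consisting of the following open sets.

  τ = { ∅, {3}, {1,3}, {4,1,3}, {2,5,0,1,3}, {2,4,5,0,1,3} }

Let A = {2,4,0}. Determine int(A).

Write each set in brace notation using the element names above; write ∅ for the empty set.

interior: largest open inside A is ∅ (from ∅)

∅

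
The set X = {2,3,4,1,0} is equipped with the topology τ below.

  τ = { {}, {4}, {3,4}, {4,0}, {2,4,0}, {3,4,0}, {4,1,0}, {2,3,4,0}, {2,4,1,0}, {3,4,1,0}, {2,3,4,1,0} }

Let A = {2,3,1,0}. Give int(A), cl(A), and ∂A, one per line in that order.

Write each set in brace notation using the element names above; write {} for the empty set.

open subsets of A: {}; so int(A) = {}
closure: X∖int(X∖A) = X∖{4} = {2,3,1,0}
∂A = {2,3,1,0} minus {} = {2,3,1,0}

int(A) = {}
cl(A)  = {2,3,1,0}
∂A     = {2,3,1,0}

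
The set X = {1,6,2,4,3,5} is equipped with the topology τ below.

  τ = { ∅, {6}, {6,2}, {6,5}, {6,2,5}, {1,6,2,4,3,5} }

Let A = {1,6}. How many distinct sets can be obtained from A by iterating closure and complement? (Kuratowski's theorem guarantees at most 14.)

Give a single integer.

complement {2,4,3,5}; its interior ∅; cl(A) = X∖∅ = {1,6,2,4,3,5}
With k = closure, c = complement:
  1. A     = {1,6}
  2. kA    = {1,6,2,4,3,5}
  3. cA    = {2,4,3,5}
  4. ckA   = ∅
  5. kcA   = {1,2,4,3,5}
  6. ckcA  = {6}
k, c of each give nothing new

6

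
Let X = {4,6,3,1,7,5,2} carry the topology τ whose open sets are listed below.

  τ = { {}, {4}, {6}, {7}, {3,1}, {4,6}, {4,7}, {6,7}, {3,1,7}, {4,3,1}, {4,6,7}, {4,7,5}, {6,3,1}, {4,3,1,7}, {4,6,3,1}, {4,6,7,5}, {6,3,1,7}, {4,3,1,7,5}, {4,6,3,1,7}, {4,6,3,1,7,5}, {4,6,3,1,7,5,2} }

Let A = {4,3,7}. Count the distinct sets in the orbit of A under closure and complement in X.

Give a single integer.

12

X∖A={6,1,5,2}, int(X∖A)={6}, hence cl(A)={4,3,1,7,5,2}
Orbit (k=closure, c=complement):
  1. A     = {4,3,7}
  2. kA    = {4,3,1,7,5,2}
  3. cA    = {6,1,5,2}
  4. ckA   = {6}
  5. kcA   = {6,3,1,5,2}
  6. kckA  = {6,2}
  7. ckcA  = {4,7}
  8. ckckA = {4,3,1,7,5}
  9. kckcA = {4,7,5,2}
  10. ckckcA = {6,3,1}
  11. kckckcA = {6,3,1,2}
  12. ckckckcA = {4,7,5}
(closed under both — stop)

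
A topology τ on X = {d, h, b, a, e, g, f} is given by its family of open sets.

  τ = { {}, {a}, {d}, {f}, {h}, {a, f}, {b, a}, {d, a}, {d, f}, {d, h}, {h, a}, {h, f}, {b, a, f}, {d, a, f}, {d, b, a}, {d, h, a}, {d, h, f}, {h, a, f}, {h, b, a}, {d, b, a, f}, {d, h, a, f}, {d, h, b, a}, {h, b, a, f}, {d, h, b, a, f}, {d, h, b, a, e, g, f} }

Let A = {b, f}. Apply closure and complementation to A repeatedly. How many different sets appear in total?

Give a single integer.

cl via duality: int({d, h, a, e, g}) = {d, h, a}, so X∖{d, h, a} = {b, e, g, f}
Write k for closure, c for complement:
  1. A     = {b, f}
  2. kA    = {b, e, g, f}
  3. cA    = {d, h, a, e, g}
  4. ckA   = {d, h, a}
  5. kcA   = {d, h, b, a, e, g}
  6. ckcA  = {f}
  7. kckcA = {e, g, f}
  8. ckckcA = {d, h, b, a}
applying k or c yields no new set

8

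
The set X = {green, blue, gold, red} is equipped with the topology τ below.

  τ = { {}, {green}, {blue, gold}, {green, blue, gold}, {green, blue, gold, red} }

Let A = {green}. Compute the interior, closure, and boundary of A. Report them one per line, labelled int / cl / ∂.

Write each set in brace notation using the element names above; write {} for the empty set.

int(A) = {green}
cl(A)  = {green, red}
∂A     = {red}

open subsets of A: {}, {green}; so int(A) = {green}
closure: X∖int(X∖A) = X∖{blue, gold} = {green, red}
∂A = {green, red} minus {green} = {red}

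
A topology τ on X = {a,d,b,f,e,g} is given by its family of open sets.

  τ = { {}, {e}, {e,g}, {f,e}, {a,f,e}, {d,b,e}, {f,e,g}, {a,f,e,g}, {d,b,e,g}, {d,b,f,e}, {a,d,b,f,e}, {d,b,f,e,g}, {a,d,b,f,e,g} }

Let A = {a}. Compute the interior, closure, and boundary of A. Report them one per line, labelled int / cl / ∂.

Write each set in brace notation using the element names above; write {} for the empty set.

interior: largest open inside A is {} (from {})
cl via duality: int({d,b,f,e,g}) = {d,b,f,e,g}, so X∖{d,b,f,e,g} = {a}
cl∖int = {a}

int(A) = {}
cl(A)  = {a}
∂A     = {a}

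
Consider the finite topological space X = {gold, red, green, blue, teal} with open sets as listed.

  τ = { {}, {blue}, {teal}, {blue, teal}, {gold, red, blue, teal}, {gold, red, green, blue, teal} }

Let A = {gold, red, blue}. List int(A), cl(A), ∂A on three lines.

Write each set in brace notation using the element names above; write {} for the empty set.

interior: largest open inside A is {blue} (from {}, {blue})
cl via duality: int({green, teal}) = {teal}, so X∖{teal} = {gold, red, green, blue}
cl∖int = {gold, red, green}

int(A) = {blue}
cl(A)  = {gold, red, green, blue}
∂A     = {gold, red, green}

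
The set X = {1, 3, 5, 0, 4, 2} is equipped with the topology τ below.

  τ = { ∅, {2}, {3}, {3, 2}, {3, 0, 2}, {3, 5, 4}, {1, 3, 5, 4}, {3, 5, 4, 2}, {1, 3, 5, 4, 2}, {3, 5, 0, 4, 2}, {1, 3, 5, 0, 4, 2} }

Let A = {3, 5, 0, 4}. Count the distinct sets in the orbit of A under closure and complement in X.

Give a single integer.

cl via duality: int({1, 2}) = {2}, so X∖{2} = {1, 3, 5, 0, 4}
Write k for closure, c for complement:
  1. A     = {3, 5, 0, 4}
  2. kA    = {1, 3, 5, 0, 4}
  3. cA    = {1, 2}
  4. ckA   = {2}
  5. kcA   = {1, 0, 2}
  6. kckA  = {0, 2}
  7. ckcA  = {3, 5, 4}
  8. ckckA = {1, 3, 5, 4}
applying k or c yields no new set

8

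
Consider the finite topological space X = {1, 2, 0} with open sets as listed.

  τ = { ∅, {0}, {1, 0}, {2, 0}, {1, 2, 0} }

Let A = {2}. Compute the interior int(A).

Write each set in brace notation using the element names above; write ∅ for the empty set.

∅

opens ⊆ A: ∅; union → int = ∅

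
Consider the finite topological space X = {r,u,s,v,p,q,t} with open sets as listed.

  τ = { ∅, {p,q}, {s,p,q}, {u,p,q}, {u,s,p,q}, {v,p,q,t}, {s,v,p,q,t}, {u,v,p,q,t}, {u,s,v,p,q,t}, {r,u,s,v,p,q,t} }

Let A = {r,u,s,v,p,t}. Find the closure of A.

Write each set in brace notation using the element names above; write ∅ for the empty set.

X∖A={q}, int(X∖A)=∅, hence cl(A)={r,u,s,v,p,q,t}

{r,u,s,v,p,q,t}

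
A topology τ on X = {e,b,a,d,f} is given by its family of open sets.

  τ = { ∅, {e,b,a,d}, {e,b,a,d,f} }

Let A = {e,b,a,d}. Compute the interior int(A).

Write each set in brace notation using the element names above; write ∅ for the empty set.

interior: largest open inside A is {e,b,a,d} (from ∅, {e,b,a,d})

{e,b,a,d}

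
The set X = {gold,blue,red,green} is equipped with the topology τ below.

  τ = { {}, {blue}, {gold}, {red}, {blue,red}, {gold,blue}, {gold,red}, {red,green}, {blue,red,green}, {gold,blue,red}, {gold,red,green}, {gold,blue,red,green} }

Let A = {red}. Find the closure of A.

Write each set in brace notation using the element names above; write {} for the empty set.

cl via duality: int({gold,blue,green}) = {gold,blue}, so X∖{gold,blue} = {red,green}

{red,green}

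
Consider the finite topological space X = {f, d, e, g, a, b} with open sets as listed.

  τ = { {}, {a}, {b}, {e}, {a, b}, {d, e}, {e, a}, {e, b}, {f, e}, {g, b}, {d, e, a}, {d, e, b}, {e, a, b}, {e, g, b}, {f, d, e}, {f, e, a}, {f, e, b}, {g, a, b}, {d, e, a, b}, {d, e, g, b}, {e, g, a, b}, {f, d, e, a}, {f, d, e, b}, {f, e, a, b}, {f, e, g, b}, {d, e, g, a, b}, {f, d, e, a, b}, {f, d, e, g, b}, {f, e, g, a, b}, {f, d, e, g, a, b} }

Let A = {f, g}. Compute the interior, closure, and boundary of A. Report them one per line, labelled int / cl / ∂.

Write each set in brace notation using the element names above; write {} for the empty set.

int(A) = {}
cl(A)  = {f, g}
∂A     = {f, g}

U open, U⊆A: {}. int(A) = ⋃ = {}
X∖A={d, e, a, b}, int(X∖A)={d, e, a, b}, hence cl(A)={f, g}
∂A: remove int from cl → {f, g}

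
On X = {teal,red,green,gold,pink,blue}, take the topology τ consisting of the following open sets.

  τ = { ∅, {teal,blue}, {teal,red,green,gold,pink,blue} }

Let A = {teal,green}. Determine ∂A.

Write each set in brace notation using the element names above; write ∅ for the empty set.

U open, U⊆A: ∅. int(A) = ⋃ = ∅
X∖A={red,gold,pink,blue}, int(X∖A)=∅, hence cl(A)={teal,red,green,gold,pink,blue}
∂A: remove int from cl → {teal,red,green,gold,pink,blue}

{teal,red,green,gold,pink,blue}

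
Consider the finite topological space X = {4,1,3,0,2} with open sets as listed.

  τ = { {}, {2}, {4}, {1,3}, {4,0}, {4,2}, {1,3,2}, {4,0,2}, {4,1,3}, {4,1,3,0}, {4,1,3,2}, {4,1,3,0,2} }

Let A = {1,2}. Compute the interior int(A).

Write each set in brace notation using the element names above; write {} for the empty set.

{2}

U open, U⊆A: {}, {2}. int(A) = ⋃ = {2}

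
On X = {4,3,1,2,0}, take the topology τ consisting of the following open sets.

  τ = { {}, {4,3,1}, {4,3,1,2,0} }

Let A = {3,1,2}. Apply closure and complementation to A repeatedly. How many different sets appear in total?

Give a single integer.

cl via duality: int({4,0}) = {}, so X∖{} = {4,3,1,2,0}
Write k for closure, c for complement:
  1. A     = {3,1,2}
  2. kA    = {4,3,1,2,0}
  3. cA    = {4,0}
  4. ckA   = {}
applying k or c yields no new set

4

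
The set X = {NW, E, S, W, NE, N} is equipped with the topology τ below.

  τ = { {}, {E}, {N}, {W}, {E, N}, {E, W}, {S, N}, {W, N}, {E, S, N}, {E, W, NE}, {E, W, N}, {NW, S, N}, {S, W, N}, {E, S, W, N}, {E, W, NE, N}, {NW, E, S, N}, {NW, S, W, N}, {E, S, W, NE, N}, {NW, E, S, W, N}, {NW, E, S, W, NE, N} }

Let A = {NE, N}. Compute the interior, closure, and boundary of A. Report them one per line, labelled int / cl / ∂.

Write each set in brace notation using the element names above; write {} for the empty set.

U open, U⊆A: {}, {N}. int(A) = ⋃ = {N}
X∖A={NW, E, S, W}, int(X∖A)={E, W}, hence cl(A)={NW, S, NE, N}
∂A: remove int from cl → {NW, S, NE}

int(A) = {N}
cl(A)  = {NW, S, NE, N}
∂A     = {NW, S, NE}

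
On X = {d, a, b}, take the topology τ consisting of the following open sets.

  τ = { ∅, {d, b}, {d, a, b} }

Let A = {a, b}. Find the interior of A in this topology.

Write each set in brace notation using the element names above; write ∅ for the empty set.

∅

interior: largest open inside A is ∅ (from ∅)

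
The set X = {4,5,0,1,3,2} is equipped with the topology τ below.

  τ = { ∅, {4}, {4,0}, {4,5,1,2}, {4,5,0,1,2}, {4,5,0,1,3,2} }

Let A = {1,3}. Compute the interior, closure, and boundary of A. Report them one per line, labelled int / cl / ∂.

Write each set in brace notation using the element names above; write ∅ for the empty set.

int(A) = ∅
cl(A)  = {5,1,3,2}
∂A     = {5,1,3,2}

U open, U⊆A: ∅. int(A) = ⋃ = ∅
X∖A={4,5,0,2}, int(X∖A)={4,0}, hence cl(A)={5,1,3,2}
∂A: remove int from cl → {5,1,3,2}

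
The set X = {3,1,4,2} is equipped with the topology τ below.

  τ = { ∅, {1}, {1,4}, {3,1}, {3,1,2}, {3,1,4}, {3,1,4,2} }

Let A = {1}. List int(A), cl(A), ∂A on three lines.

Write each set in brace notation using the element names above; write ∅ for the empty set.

interior: largest open inside A is {1} (from ∅, {1})
cl via duality: int({3,4,2}) = ∅, so X∖∅ = {3,1,4,2}
cl∖int = {3,4,2}

int(A) = {1}
cl(A)  = {3,1,4,2}
∂A     = {3,4,2}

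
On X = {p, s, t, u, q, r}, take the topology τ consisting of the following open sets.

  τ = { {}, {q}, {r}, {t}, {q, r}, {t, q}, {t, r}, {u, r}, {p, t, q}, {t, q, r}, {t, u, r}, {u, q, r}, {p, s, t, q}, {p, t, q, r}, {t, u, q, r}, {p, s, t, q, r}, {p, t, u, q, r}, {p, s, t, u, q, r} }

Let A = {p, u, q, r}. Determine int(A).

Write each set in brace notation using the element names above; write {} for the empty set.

U open, U⊆A: {}, {q}, {r}, {u, r}, {q, r}, {u, q, r}. int(A) = ⋃ = {u, q, r}

{u, q, r}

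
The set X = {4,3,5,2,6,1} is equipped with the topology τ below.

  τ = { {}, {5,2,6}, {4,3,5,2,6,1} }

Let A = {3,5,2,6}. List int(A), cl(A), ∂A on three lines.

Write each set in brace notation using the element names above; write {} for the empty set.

opens ⊆ A: {}, {5,2,6}; union → int = {5,2,6}
complement {4,1}; its interior {}; cl(A) = X∖{} = {4,3,5,2,6,1}
boundary = {4,3,5,2,6,1} ∖ {5,2,6} = {4,3,1}

int(A) = {5,2,6}
cl(A)  = {4,3,5,2,6,1}
∂A     = {4,3,1}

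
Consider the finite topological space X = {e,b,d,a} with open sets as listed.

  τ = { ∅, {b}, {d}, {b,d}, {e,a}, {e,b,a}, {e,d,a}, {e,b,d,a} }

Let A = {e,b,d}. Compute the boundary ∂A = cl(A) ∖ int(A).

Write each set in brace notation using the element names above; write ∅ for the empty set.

{e,a}

opens ⊆ A: ∅, {b}, {d}, {b,d}; union → int = {b,d}
complement {a}; its interior ∅; cl(A) = X∖∅ = {e,b,d,a}
boundary = {e,b,d,a} ∖ {b,d} = {e,a}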